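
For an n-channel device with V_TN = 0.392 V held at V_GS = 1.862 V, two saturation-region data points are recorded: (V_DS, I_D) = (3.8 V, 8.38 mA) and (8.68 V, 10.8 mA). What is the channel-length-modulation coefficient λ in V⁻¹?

With V_GS fixed, I_D ∝ (1 + λ V_DS) in saturation, so I_D2/I_D1 = (1 + λ V_DS2)/(1 + λ V_DS1).
10.8/8.38 = 1.289 = (1 + 8.68 λ)/(1 + 3.8 λ).
Solving: λ (I_D1 V_DS2 − I_D2 V_DS1) = I_D2 − I_D1, so λ = (10.8 − 8.38) / (8.38 × 8.68 − 10.8 × 3.8) = 2.42 / 31.7 = 0.0763 V⁻¹.

λ = 0.0763 V⁻¹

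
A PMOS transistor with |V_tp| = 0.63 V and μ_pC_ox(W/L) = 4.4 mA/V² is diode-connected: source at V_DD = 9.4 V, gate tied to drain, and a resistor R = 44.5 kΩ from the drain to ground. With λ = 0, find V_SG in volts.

V_SG = 0.924 V

With gate tied to drain, V_SG = V_SD ≥ V_SG − |V_tp|, so the device is in saturation.
KCL at the drain: ½ k_p (V_SG − |V_tp|)² = (V_DD − V_SG)/R.
Let x = V_SG − 0.63. Then 97.9 x² + x − 8.77 = 0, giving x = 0.294 V (positive root), so V_SG = 0.924 V.
I_D = (V_DD − V_SG)/R = (9.4 − 0.924) / 44.5 = 0.19 mA.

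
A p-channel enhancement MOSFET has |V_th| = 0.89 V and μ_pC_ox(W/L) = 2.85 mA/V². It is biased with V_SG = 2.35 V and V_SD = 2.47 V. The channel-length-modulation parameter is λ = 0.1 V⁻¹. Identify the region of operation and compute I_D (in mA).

V_ov = V_SG − |V_th| = 2.35 − 0.89 = 1.46 V.
Since V_SD = 2.47 V ≥ V_ov = 1.46 V, the device is in saturation.
I_D = ½ k_p V_ov² (1 + λ V_SD) = 0.5 × 2.85 × 1.46² × (1 + 0.1 × 2.47) = 3.79 mA.

Saturation; I_D = 3.79 mA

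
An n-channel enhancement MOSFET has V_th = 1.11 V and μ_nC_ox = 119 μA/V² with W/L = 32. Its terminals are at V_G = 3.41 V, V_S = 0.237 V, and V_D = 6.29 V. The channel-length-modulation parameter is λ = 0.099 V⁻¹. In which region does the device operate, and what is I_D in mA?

Saturation; I_D = 13.0 mA

V_GS = V_G − V_S = 3.41 − 0.237 = 3.17 V; V_DS = V_D − V_S = 6.29 − 0.237 = 6.05 V.
k_n = μ_nC_ox · (W/L) = 3.808 mA/V².
V_ov = V_GS − V_th = 3.17 − 1.11 = 2.06 V.
Since V_DS = 6.05 V ≥ V_ov = 2.06 V, the device is in saturation.
I_D = ½ k_n V_ov² (1 + λ V_DS) = 0.5 × 3.808 × 2.06² × (1 + 0.099 × 6.05) = 13 mA.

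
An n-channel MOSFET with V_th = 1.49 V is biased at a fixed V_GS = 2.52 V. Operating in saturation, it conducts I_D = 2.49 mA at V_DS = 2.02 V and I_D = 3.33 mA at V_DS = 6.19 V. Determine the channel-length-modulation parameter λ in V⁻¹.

λ = 0.0967 V⁻¹

With V_GS fixed, I_D ∝ (1 + λ V_DS) in saturation, so I_D2/I_D1 = (1 + λ V_DS2)/(1 + λ V_DS1).
3.33/2.49 = 1.337 = (1 + 6.19 λ)/(1 + 2.02 λ).
Solving: λ (I_D1 V_DS2 − I_D2 V_DS1) = I_D2 − I_D1, so λ = (3.33 − 2.49) / (2.49 × 6.19 − 3.33 × 2.02) = 0.84 / 8.69 = 0.0967 V⁻¹.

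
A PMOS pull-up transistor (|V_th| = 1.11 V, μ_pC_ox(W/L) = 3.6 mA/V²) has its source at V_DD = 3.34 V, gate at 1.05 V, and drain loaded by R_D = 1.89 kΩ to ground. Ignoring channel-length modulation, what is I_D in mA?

V_SG = V_DD − V_G = 3.34 − 1.05 = 2.29 V, so V_ov = 2.29 − 1.11 = 1.18 V.
Assume saturation: I_D = ½ k_p V_ov² = 0.5 × 3.6 × 1.18² = 2.51 mA, giving V_SD = V_DD − I_D R_D = 3.34 − 2.51 × 1.89 = -1.4 V.
But -1.4 V < V_ov = 1.18 V, so the device is actually in triode.
In triode I_D = k_p[V_ov V_SD − ½ V_SD²] and I_D = (V_DD − V_SD)/R_D. Equating: 3.4 V_SD² − 9.029 V_SD + 3.34 = 0, giving V_SD = 0.444 V (the root below V_ov).
I_D = (3.34 − 0.444) / 1.89 = 1.53 mA.

I_D = 1.53 mA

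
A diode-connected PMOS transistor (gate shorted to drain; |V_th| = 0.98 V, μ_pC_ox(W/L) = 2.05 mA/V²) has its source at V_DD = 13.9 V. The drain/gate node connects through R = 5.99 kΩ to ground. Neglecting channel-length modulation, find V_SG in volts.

With gate tied to drain, V_SG = V_SD ≥ V_SG − |V_th|, so the device is in saturation.
KCL at the drain: ½ k_p (V_SG − |V_th|)² = (V_DD − V_SG)/R.
Let x = V_SG − 0.98. Then 6.14 x² + x − 12.92 = 0, giving x = 1.37 V (positive root), so V_SG = 2.35 V.
I_D = (V_DD − V_SG)/R = (13.9 − 2.35) / 5.99 = 1.93 mA.

V_SG = 2.35 V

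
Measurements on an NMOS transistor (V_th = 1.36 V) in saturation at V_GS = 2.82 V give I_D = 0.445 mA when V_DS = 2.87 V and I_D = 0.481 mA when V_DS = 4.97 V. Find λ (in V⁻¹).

λ = 0.0433 V⁻¹

With V_GS fixed, I_D ∝ (1 + λ V_DS) in saturation, so I_D2/I_D1 = (1 + λ V_DS2)/(1 + λ V_DS1).
0.481/0.445 = 1.081 = (1 + 4.97 λ)/(1 + 2.87 λ).
Solving: λ (I_D1 V_DS2 − I_D2 V_DS1) = I_D2 − I_D1, so λ = (0.481 − 0.445) / (0.445 × 4.97 − 0.481 × 2.87) = 0.036 / 0.831 = 0.0433 V⁻¹.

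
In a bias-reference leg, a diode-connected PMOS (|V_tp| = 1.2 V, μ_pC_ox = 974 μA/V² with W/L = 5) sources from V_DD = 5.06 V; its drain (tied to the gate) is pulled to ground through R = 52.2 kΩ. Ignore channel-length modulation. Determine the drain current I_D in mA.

I_D = 0.0707 mA

With gate tied to drain, V_SG = V_SD ≥ V_SG − |V_tp|, so the device is in saturation.
k_p = μ_pC_ox · (W/L) = 4.87 mA/V².
KCL at the drain: ½ k_p (V_SG − |V_tp|)² = (V_DD − V_SG)/R.
Let x = V_SG − 1.2. Then 127 x² + x − 3.86 = 0, giving x = 0.17 V (positive root), so V_SG = 1.37 V.
I_D = (V_DD − V_SG)/R = (5.06 − 1.37) / 52.2 = 0.0707 mA.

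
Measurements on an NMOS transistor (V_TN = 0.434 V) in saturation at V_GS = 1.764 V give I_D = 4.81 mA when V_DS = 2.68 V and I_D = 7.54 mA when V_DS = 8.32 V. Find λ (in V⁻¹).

λ = 0.138 V⁻¹

With V_GS fixed, I_D ∝ (1 + λ V_DS) in saturation, so I_D2/I_D1 = (1 + λ V_DS2)/(1 + λ V_DS1).
7.54/4.81 = 1.568 = (1 + 8.32 λ)/(1 + 2.68 λ).
Solving: λ (I_D1 V_DS2 − I_D2 V_DS1) = I_D2 − I_D1, so λ = (7.54 − 4.81) / (4.81 × 8.32 − 7.54 × 2.68) = 2.73 / 19.8 = 0.138 V⁻¹.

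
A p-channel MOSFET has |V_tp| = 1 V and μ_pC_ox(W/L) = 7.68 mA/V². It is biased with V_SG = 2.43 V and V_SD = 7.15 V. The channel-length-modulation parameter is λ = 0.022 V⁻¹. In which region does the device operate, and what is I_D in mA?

V_ov = V_SG − |V_tp| = 2.43 − 1 = 1.43 V.
Since V_SD = 7.15 V ≥ V_ov = 1.43 V, the device is in saturation.
I_D = ½ k_p V_ov² (1 + λ V_SD) = 0.5 × 7.68 × 1.43² × (1 + 0.022 × 7.15) = 9.09 mA.

Saturation; I_D = 9.09 mA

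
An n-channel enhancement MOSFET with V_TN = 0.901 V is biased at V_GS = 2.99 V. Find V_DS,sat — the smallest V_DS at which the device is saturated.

The boundary between triode and saturation is V_DS = V_GS − V_TN = V_ov.
V_ov = 2.99 − 0.901 = 2.09 V.

V_DS,sat = 2.09 V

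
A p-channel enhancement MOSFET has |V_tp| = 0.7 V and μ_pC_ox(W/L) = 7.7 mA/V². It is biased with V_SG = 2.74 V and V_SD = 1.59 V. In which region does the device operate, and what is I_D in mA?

Triode; I_D = 15.2 mA

V_ov = V_SG − |V_tp| = 2.74 − 0.7 = 2.04 V.
Since V_SD = 1.59 V < V_ov = 2.04 V, the device is in the triode region.
I_D = k_p [V_ov · V_SD − ½ V_SD²] = 7.7 × [2.04 × 1.59 − 0.5 × 1.59²] = 15.2 mA.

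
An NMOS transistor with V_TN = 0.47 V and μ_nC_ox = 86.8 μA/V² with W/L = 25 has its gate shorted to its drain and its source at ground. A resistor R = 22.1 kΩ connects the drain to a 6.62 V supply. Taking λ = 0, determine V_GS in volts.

V_GS = 0.956 V

With gate tied to drain, V_GS = V_DS ≥ V_GS − V_TN, so the device is in saturation.
k_n = μ_nC_ox · (W/L) = 2.17 mA/V².
KCL at the drain: ½ k_n (V_GS − V_TN)² = (V_DD − V_GS)/R.
Let x = V_GS − 0.47. Then 24 x² + x − 6.15 = 0, giving x = 0.486 V (positive root), so V_GS = 0.956 V.
I_D = (V_DD − V_GS)/R = (6.62 − 0.956) / 22.1 = 0.256 mA.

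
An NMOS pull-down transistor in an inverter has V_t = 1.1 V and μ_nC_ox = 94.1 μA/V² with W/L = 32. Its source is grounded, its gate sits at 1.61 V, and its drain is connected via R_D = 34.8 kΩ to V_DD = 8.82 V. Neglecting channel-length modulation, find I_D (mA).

I_D = 0.248 mA

V_GS = V_G = 1.61 V, so V_ov = 1.61 − 1.1 = 0.51 V.
k_n = μ_nC_ox · (W/L) = 3.011 mA/V².
Assume saturation: I_D = ½ k_n V_ov² = 0.5 × 3.011 × 0.51² = 0.392 mA, giving V_DS = V_DD − I_D R_D = 8.82 − 0.392 × 34.8 = -4.81 V.
But -4.81 V < V_ov = 0.51 V, so the device is actually in triode.
In triode I_D = k_n[V_ov V_DS − ½ V_DS²] and I_D = (V_DD − V_DS)/R_D. Equating: 52.4 V_DS² − 54.44 V_DS + 8.82 = 0, giving V_DS = 0.201 V (the root below V_ov).
I_D = (8.82 − 0.201) / 34.8 = 0.248 mA.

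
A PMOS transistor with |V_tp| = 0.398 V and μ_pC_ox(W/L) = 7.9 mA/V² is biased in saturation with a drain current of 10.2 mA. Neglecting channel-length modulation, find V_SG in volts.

In saturation I_D = ½ k_p (V_SG − |V_tp|)², so V_SG − |V_tp| = √(2 I_D / k_p) = √(2 × 10.2 / 7.9) = 1.61 V.
V_SG = 0.398 + 1.61 = 2 V.

V_SG = 2.00 V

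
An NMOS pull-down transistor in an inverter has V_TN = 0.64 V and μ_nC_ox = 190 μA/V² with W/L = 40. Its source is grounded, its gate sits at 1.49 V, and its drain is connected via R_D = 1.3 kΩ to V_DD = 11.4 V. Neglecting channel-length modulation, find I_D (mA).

I_D = 2.75 mA

V_GS = V_G = 1.49 V, so V_ov = 1.49 − 0.64 = 0.85 V.
k_n = μ_nC_ox · (W/L) = 7.6 mA/V².
Assume saturation: I_D = ½ k_n V_ov² = 0.5 × 7.6 × 0.85² = 2.75 mA, giving V_DS = V_DD − I_D R_D = 11.4 − 2.75 × 1.3 = 7.83 V.
V_DS = 7.83 V ≥ V_ov = 0.85 V, confirming saturation.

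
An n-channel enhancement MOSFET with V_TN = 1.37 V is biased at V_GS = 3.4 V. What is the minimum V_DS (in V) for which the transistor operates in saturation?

The boundary between triode and saturation is V_DS = V_GS − V_TN = V_ov.
V_ov = 3.4 − 1.37 = 2.03 V.

V_DS,sat = 2.03 V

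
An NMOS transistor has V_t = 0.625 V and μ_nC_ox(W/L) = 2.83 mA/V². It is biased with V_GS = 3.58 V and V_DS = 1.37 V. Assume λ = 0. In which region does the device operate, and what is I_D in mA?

Triode; I_D = 8.80 mA

V_ov = V_GS − V_t = 3.58 − 0.625 = 2.96 V.
Since V_DS = 1.37 V < V_ov = 2.96 V, the device is in the triode region.
I_D = k_n [V_ov · V_DS − ½ V_DS²] = 2.83 × [2.96 × 1.37 − 0.5 × 1.37²] = 8.8 mA.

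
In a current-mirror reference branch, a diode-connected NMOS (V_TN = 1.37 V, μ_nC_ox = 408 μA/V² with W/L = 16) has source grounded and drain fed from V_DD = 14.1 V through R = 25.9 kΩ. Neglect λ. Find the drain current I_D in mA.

With gate tied to drain, V_GS = V_DS ≥ V_GS − V_TN, so the device is in saturation.
k_n = μ_nC_ox · (W/L) = 6.528 mA/V².
KCL at the drain: ½ k_n (V_GS − V_TN)² = (V_DD − V_GS)/R.
Let x = V_GS − 1.37. Then 84.5 x² + x − 12.73 = 0, giving x = 0.382 V (positive root), so V_GS = 1.75 V.
I_D = (V_DD − V_GS)/R = (14.1 − 1.75) / 25.9 = 0.477 mA.

I_D = 0.477 mA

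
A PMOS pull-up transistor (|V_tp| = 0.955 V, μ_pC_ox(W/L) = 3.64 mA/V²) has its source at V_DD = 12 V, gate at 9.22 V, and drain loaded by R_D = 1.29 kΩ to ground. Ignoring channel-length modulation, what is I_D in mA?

V_SG = V_DD − V_G = 12 − 9.22 = 2.78 V, so V_ov = 2.78 − 0.955 = 1.82 V.
Assume saturation: I_D = ½ k_p V_ov² = 0.5 × 3.64 × 1.82² = 6.06 mA, giving V_SD = V_DD − I_D R_D = 12 − 6.06 × 1.29 = 4.18 V.
V_SD = 4.18 V ≥ V_ov = 1.82 V, confirming saturation.

I_D = 6.06 mA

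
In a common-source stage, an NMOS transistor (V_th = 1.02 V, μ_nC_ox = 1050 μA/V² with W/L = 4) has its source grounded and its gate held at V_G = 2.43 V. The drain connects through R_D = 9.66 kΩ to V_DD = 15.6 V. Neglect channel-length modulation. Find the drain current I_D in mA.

I_D = 1.58 mA

V_GS = V_G = 2.43 V, so V_ov = 2.43 − 1.02 = 1.41 V.
k_n = μ_nC_ox · (W/L) = 4.2 mA/V².
Assume saturation: I_D = ½ k_n V_ov² = 0.5 × 4.2 × 1.41² = 4.18 mA, giving V_DS = V_DD − I_D R_D = 15.6 − 4.18 × 9.66 = -24.7 V.
But -24.7 V < V_ov = 1.41 V, so the device is actually in triode.
In triode I_D = k_n[V_ov V_DS − ½ V_DS²] and I_D = (V_DD − V_DS)/R_D. Equating: 20.3 V_DS² − 58.21 V_DS + 15.6 = 0, giving V_DS = 0.299 V (the root below V_ov).
I_D = (15.6 − 0.299) / 9.66 = 1.58 mA.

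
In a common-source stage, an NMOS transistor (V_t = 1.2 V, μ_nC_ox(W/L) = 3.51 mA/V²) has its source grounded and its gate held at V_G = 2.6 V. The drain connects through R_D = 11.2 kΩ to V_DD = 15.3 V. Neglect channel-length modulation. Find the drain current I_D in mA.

V_GS = V_G = 2.6 V, so V_ov = 2.6 − 1.2 = 1.4 V.
Assume saturation: I_D = ½ k_n V_ov² = 0.5 × 3.51 × 1.4² = 3.44 mA, giving V_DS = V_DD − I_D R_D = 15.3 − 3.44 × 11.2 = -23.2 V.
But -23.2 V < V_ov = 1.4 V, so the device is actually in triode.
In triode I_D = k_n[V_ov V_DS − ½ V_DS²] and I_D = (V_DD − V_DS)/R_D. Equating: 19.7 V_DS² − 56.04 V_DS + 15.3 = 0, giving V_DS = 0.306 V (the root below V_ov).
I_D = (15.3 − 0.306) / 11.2 = 1.34 mA.

I_D = 1.34 mA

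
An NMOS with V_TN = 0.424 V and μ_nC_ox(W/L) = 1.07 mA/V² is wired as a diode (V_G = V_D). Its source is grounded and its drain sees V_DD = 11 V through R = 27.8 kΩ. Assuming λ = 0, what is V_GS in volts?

V_GS = 1.23 V

With gate tied to drain, V_GS = V_DS ≥ V_GS − V_TN, so the device is in saturation.
KCL at the drain: ½ k_n (V_GS − V_TN)² = (V_DD − V_GS)/R.
Let x = V_GS − 0.424. Then 14.9 x² + x − 10.58 = 0, giving x = 0.81 V (positive root), so V_GS = 1.23 V.
I_D = (V_DD − V_GS)/R = (11 − 1.23) / 27.8 = 0.351 mA.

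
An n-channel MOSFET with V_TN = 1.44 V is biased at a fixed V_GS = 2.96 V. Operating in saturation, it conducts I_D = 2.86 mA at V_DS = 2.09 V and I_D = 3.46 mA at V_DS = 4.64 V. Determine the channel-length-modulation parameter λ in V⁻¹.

With V_GS fixed, I_D ∝ (1 + λ V_DS) in saturation, so I_D2/I_D1 = (1 + λ V_DS2)/(1 + λ V_DS1).
3.46/2.86 = 1.21 = (1 + 4.64 λ)/(1 + 2.09 λ).
Solving: λ (I_D1 V_DS2 − I_D2 V_DS1) = I_D2 − I_D1, so λ = (3.46 − 2.86) / (2.86 × 4.64 − 3.46 × 2.09) = 0.6 / 6.04 = 0.0994 V⁻¹.

λ = 0.0994 V⁻¹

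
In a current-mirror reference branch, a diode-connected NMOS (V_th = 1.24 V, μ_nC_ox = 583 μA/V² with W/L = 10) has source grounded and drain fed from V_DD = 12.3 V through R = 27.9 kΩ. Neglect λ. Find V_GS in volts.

With gate tied to drain, V_GS = V_DS ≥ V_GS − V_th, so the device is in saturation.
k_n = μ_nC_ox · (W/L) = 5.83 mA/V².
KCL at the drain: ½ k_n (V_GS − V_th)² = (V_DD − V_GS)/R.
Let x = V_GS − 1.24. Then 81.3 x² + x − 11.06 = 0, giving x = 0.363 V (positive root), so V_GS = 1.6 V.
I_D = (V_DD − V_GS)/R = (12.3 − 1.6) / 27.9 = 0.383 mA.

V_GS = 1.60 V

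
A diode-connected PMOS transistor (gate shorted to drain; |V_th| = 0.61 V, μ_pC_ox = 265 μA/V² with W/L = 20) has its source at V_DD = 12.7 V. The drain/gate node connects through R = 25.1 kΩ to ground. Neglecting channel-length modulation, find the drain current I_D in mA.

With gate tied to drain, V_SG = V_SD ≥ V_SG − |V_th|, so the device is in saturation.
k_p = μ_pC_ox · (W/L) = 5.3 mA/V².
KCL at the drain: ½ k_p (V_SG − |V_th|)² = (V_DD − V_SG)/R.
Let x = V_SG − 0.61. Then 66.5 x² + x − 12.09 = 0, giving x = 0.419 V (positive root), so V_SG = 1.03 V.
I_D = (V_DD − V_SG)/R = (12.7 − 1.03) / 25.1 = 0.465 mA.

I_D = 0.465 mA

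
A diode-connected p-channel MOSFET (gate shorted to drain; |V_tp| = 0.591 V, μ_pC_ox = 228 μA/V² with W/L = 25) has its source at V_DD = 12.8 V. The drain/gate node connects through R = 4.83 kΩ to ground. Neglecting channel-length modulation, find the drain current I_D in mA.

I_D = 2.34 mA

With gate tied to drain, V_SG = V_SD ≥ V_SG − |V_tp|, so the device is in saturation.
k_p = μ_pC_ox · (W/L) = 5.7 mA/V².
KCL at the drain: ½ k_p (V_SG − |V_tp|)² = (V_DD − V_SG)/R.
Let x = V_SG − 0.591. Then 13.8 x² + x − 12.21 = 0, giving x = 0.906 V (positive root), so V_SG = 1.5 V.
I_D = (V_DD − V_SG)/R = (12.8 − 1.5) / 4.83 = 2.34 mA.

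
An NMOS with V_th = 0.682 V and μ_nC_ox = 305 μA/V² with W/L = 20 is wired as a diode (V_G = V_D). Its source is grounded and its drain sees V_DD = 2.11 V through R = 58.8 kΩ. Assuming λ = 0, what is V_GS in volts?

V_GS = 0.768 V

With gate tied to drain, V_GS = V_DS ≥ V_GS − V_th, so the device is in saturation.
k_n = μ_nC_ox · (W/L) = 6.1 mA/V².
KCL at the drain: ½ k_n (V_GS − V_th)² = (V_DD − V_GS)/R.
Let x = V_GS − 0.682. Then 179 x² + x − 1.428 = 0, giving x = 0.0865 V (positive root), so V_GS = 0.768 V.
I_D = (V_DD − V_GS)/R = (2.11 − 0.768) / 58.8 = 0.0228 mA.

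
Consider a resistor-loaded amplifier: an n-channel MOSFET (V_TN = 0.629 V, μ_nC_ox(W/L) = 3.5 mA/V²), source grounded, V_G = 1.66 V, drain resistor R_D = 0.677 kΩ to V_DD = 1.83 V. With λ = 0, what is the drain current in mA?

V_GS = V_G = 1.66 V, so V_ov = 1.66 − 0.629 = 1.03 V.
Assume saturation: I_D = ½ k_n V_ov² = 0.5 × 3.5 × 1.03² = 1.86 mA, giving V_DS = V_DD − I_D R_D = 1.83 − 1.86 × 0.677 = 0.571 V.
But 0.571 V < V_ov = 1.03 V, so the device is actually in triode.
In triode I_D = k_n[V_ov V_DS − ½ V_DS²] and I_D = (V_DD − V_DS)/R_D. Equating: 1.18 V_DS² − 3.443 V_DS + 1.83 = 0, giving V_DS = 0.7 V (the root below V_ov).
I_D = (1.83 − 0.7) / 0.677 = 1.67 mA.

I_D = 1.67 mA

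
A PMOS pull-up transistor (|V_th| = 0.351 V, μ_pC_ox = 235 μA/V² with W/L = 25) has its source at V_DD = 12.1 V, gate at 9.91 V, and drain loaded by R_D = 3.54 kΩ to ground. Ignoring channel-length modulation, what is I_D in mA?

I_D = 3.32 mA

V_SG = V_DD − V_G = 12.1 − 9.91 = 2.19 V, so V_ov = 2.19 − 0.351 = 1.84 V.
k_p = μ_pC_ox · (W/L) = 5.875 mA/V².
Assume saturation: I_D = ½ k_p V_ov² = 0.5 × 5.875 × 1.84² = 9.93 mA, giving V_SD = V_DD − I_D R_D = 12.1 − 9.93 × 3.54 = -23.1 V.
But -23.1 V < V_ov = 1.84 V, so the device is actually in triode.
In triode I_D = k_p[V_ov V_SD − ½ V_SD²] and I_D = (V_DD − V_SD)/R_D. Equating: 10.4 V_SD² − 39.25 V_SD + 12.1 = 0, giving V_SD = 0.339 V (the root below V_ov).
I_D = (12.1 − 0.339) / 3.54 = 3.32 mA.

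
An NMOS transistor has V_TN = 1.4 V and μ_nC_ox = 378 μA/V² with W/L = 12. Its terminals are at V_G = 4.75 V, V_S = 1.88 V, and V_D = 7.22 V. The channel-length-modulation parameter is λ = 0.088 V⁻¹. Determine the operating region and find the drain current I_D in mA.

Saturation; I_D = 7.20 mA

V_GS = V_G − V_S = 4.75 − 1.88 = 2.87 V; V_DS = V_D − V_S = 7.22 − 1.88 = 5.34 V.
k_n = μ_nC_ox · (W/L) = 4.536 mA/V².
V_ov = V_GS − V_TN = 2.87 − 1.4 = 1.47 V.
Since V_DS = 5.34 V ≥ V_ov = 1.47 V, the device is in saturation.
I_D = ½ k_n V_ov² (1 + λ V_DS) = 0.5 × 4.536 × 1.47² × (1 + 0.088 × 5.34) = 7.2 mA.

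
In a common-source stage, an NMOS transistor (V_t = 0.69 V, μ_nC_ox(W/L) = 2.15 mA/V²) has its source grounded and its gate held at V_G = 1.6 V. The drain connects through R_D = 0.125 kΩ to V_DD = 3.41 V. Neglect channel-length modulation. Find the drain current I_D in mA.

I_D = 0.890 mA

V_GS = V_G = 1.6 V, so V_ov = 1.6 − 0.69 = 0.91 V.
Assume saturation: I_D = ½ k_n V_ov² = 0.5 × 2.15 × 0.91² = 0.89 mA, giving V_DS = V_DD − I_D R_D = 3.41 − 0.89 × 0.125 = 3.3 V.
V_DS = 3.3 V ≥ V_ov = 0.91 V, confirming saturation.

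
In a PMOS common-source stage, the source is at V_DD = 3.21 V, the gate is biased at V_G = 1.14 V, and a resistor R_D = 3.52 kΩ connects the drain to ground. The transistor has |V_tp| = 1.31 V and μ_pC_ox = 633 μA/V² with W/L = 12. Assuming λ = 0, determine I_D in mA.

V_SG = V_DD − V_G = 3.21 − 1.14 = 2.07 V, so V_ov = 2.07 − 1.31 = 0.76 V.
k_p = μ_pC_ox · (W/L) = 7.596 mA/V².
Assume saturation: I_D = ½ k_p V_ov² = 0.5 × 7.596 × 0.76² = 2.19 mA, giving V_SD = V_DD − I_D R_D = 3.21 − 2.19 × 3.52 = -4.51 V.
But -4.51 V < V_ov = 0.76 V, so the device is actually in triode.
In triode I_D = k_p[V_ov V_SD − ½ V_SD²] and I_D = (V_DD − V_SD)/R_D. Equating: 13.4 V_SD² − 21.32 V_SD + 3.21 = 0, giving V_SD = 0.168 V (the root below V_ov).
I_D = (3.21 − 0.168) / 3.52 = 0.864 mA.

I_D = 0.864 mA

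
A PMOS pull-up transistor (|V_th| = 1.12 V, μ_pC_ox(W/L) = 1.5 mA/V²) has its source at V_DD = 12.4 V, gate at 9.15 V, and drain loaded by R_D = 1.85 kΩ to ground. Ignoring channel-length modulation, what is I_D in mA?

I_D = 3.40 mA

V_SG = V_DD − V_G = 12.4 − 9.15 = 3.25 V, so V_ov = 3.25 − 1.12 = 2.13 V.
Assume saturation: I_D = ½ k_p V_ov² = 0.5 × 1.5 × 2.13² = 3.4 mA, giving V_SD = V_DD − I_D R_D = 12.4 − 3.4 × 1.85 = 6.11 V.
V_SD = 6.11 V ≥ V_ov = 2.13 V, confirming saturation.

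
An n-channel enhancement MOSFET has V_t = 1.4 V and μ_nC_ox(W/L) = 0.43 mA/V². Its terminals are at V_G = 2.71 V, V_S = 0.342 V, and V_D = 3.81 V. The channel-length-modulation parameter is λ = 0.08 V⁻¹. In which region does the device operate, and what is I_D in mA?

Saturation; I_D = 0.257 mA

V_GS = V_G − V_S = 2.71 − 0.342 = 2.37 V; V_DS = V_D − V_S = 3.81 − 0.342 = 3.47 V.
V_ov = V_GS − V_t = 2.37 − 1.4 = 0.968 V.
Since V_DS = 3.47 V ≥ V_ov = 0.968 V, the device is in saturation.
I_D = ½ k_n V_ov² (1 + λ V_DS) = 0.5 × 0.43 × 0.968² × (1 + 0.08 × 3.47) = 0.257 mA.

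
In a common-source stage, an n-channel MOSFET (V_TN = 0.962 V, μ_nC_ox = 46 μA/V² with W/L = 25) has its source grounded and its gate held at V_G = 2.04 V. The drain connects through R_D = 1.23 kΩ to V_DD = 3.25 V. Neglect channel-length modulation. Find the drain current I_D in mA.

V_GS = V_G = 2.04 V, so V_ov = 2.04 − 0.962 = 1.08 V.
k_n = μ_nC_ox · (W/L) = 1.15 mA/V².
Assume saturation: I_D = ½ k_n V_ov² = 0.5 × 1.15 × 1.08² = 0.668 mA, giving V_DS = V_DD − I_D R_D = 3.25 − 0.668 × 1.23 = 2.43 V.
V_DS = 2.43 V ≥ V_ov = 1.08 V, confirming saturation.

I_D = 0.668 mA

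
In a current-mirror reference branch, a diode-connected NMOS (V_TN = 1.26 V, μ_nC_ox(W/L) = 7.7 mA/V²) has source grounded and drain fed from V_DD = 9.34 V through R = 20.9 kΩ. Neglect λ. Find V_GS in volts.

V_GS = 1.57 V

With gate tied to drain, V_GS = V_DS ≥ V_GS − V_TN, so the device is in saturation.
KCL at the drain: ½ k_n (V_GS − V_TN)² = (V_DD − V_GS)/R.
Let x = V_GS − 1.26. Then 80.5 x² + x − 8.08 = 0, giving x = 0.311 V (positive root), so V_GS = 1.57 V.
I_D = (V_DD − V_GS)/R = (9.34 − 1.57) / 20.9 = 0.372 mA.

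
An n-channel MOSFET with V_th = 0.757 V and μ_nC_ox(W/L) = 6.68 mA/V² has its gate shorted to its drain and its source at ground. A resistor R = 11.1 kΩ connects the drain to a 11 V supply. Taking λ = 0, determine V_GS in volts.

With gate tied to drain, V_GS = V_DS ≥ V_GS − V_th, so the device is in saturation.
KCL at the drain: ½ k_n (V_GS − V_th)² = (V_DD − V_GS)/R.
Let x = V_GS − 0.757. Then 37.1 x² + x − 10.24 = 0, giving x = 0.512 V (positive root), so V_GS = 1.27 V.
I_D = (V_DD − V_GS)/R = (11 − 1.27) / 11.1 = 0.877 mA.

V_GS = 1.27 V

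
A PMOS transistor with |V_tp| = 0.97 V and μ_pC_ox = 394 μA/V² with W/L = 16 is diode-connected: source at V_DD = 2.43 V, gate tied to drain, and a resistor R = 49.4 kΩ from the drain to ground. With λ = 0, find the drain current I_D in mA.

I_D = 0.0277 mA

With gate tied to drain, V_SG = V_SD ≥ V_SG − |V_tp|, so the device is in saturation.
k_p = μ_pC_ox · (W/L) = 6.304 mA/V².
KCL at the drain: ½ k_p (V_SG − |V_tp|)² = (V_DD − V_SG)/R.
Let x = V_SG − 0.97. Then 156 x² + x − 1.46 = 0, giving x = 0.0937 V (positive root), so V_SG = 1.06 V.
I_D = (V_DD − V_SG)/R = (2.43 − 1.06) / 49.4 = 0.0277 mA.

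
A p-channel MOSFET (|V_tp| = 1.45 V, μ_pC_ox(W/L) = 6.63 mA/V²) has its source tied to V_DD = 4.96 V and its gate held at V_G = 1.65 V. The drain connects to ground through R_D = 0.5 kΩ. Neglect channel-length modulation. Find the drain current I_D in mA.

V_SG = V_DD − V_G = 4.96 − 1.65 = 3.31 V, so V_ov = 3.31 − 1.45 = 1.86 V.
Assume saturation: I_D = ½ k_p V_ov² = 0.5 × 6.63 × 1.86² = 11.5 mA, giving V_SD = V_DD − I_D R_D = 4.96 − 11.5 × 0.5 = -0.774 V.
But -0.774 V < V_ov = 1.86 V, so the device is actually in triode.
In triode I_D = k_p[V_ov V_SD − ½ V_SD²] and I_D = (V_DD − V_SD)/R_D. Equating: 1.66 V_SD² − 7.166 V_SD + 4.96 = 0, giving V_SD = 0.865 V (the root below V_ov).
I_D = (4.96 − 0.865) / 0.5 = 8.19 mA.

I_D = 8.19 mA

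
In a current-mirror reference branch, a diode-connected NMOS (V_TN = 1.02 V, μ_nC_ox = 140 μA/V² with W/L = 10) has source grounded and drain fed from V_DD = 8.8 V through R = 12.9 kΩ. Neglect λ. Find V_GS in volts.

V_GS = 1.89 V

With gate tied to drain, V_GS = V_DS ≥ V_GS − V_TN, so the device is in saturation.
k_n = μ_nC_ox · (W/L) = 1.4 mA/V².
KCL at the drain: ½ k_n (V_GS − V_TN)² = (V_DD − V_GS)/R.
Let x = V_GS − 1.02. Then 9.03 x² + x − 7.78 = 0, giving x = 0.874 V (positive root), so V_GS = 1.89 V.
I_D = (V_DD − V_GS)/R = (8.8 − 1.89) / 12.9 = 0.535 mA.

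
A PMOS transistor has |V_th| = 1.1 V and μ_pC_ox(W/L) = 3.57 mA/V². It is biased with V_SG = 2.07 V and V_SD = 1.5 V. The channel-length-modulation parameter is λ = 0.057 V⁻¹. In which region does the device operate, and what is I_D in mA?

Saturation; I_D = 1.82 mA

V_ov = V_SG − |V_th| = 2.07 − 1.1 = 0.97 V.
Since V_SD = 1.5 V ≥ V_ov = 0.97 V, the device is in saturation.
I_D = ½ k_p V_ov² (1 + λ V_SD) = 0.5 × 3.57 × 0.97² × (1 + 0.057 × 1.5) = 1.82 mA.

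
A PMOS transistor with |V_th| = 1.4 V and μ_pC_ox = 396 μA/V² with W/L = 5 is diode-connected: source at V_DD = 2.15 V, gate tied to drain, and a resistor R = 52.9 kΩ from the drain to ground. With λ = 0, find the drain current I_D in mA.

With gate tied to drain, V_SG = V_SD ≥ V_SG − |V_th|, so the device is in saturation.
k_p = μ_pC_ox · (W/L) = 1.98 mA/V².
KCL at the drain: ½ k_p (V_SG − |V_th|)² = (V_DD − V_SG)/R.
Let x = V_SG − 1.4. Then 52.4 x² + x − 0.75 = 0, giving x = 0.111 V (positive root), so V_SG = 1.51 V.
I_D = (V_DD − V_SG)/R = (2.15 − 1.51) / 52.9 = 0.0121 mA.

I_D = 0.0121 mA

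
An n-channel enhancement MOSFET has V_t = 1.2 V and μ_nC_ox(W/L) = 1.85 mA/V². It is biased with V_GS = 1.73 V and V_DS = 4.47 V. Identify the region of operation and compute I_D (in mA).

Saturation; I_D = 0.260 mA

V_ov = V_GS − V_t = 1.73 − 1.2 = 0.53 V.
Since V_DS = 4.47 V ≥ V_ov = 0.53 V, the device is in saturation.
I_D = ½ k_n V_ov² = 0.5 × 1.85 × 0.53² = 0.26 mA.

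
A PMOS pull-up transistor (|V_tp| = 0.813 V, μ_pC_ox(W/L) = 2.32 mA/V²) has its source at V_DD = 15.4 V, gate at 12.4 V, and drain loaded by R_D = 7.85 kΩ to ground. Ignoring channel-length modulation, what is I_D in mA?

I_D = 1.91 mA

V_SG = V_DD − V_G = 15.4 − 12.4 = 3 V, so V_ov = 3 − 0.813 = 2.19 V.
Assume saturation: I_D = ½ k_p V_ov² = 0.5 × 2.32 × 2.19² = 5.55 mA, giving V_SD = V_DD − I_D R_D = 15.4 − 5.55 × 7.85 = -28.2 V.
But -28.2 V < V_ov = 2.19 V, so the device is actually in triode.
In triode I_D = k_p[V_ov V_SD − ½ V_SD²] and I_D = (V_DD − V_SD)/R_D. Equating: 9.11 V_SD² − 40.83 V_SD + 15.4 = 0, giving V_SD = 0.416 V (the root below V_ov).
I_D = (15.4 − 0.416) / 7.85 = 1.91 mA.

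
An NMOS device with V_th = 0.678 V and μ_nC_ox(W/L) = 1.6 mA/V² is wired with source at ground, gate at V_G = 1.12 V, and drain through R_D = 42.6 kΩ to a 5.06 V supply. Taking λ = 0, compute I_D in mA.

V_GS = V_G = 1.12 V, so V_ov = 1.12 − 0.678 = 0.442 V.
Assume saturation: I_D = ½ k_n V_ov² = 0.5 × 1.6 × 0.442² = 0.156 mA, giving V_DS = V_DD − I_D R_D = 5.06 − 0.156 × 42.6 = -1.6 V.
But -1.6 V < V_ov = 0.442 V, so the device is actually in triode.
In triode I_D = k_n[V_ov V_DS − ½ V_DS²] and I_D = (V_DD − V_DS)/R_D. Equating: 34.1 V_DS² − 31.13 V_DS + 5.06 = 0, giving V_DS = 0.212 V (the root below V_ov).
I_D = (5.06 − 0.212) / 42.6 = 0.114 mA.

I_D = 0.114 mA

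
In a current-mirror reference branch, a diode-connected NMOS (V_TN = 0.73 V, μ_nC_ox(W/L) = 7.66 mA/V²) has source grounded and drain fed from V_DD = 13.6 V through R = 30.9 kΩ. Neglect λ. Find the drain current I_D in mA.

With gate tied to drain, V_GS = V_DS ≥ V_GS − V_TN, so the device is in saturation.
KCL at the drain: ½ k_n (V_GS − V_TN)² = (V_DD − V_GS)/R.
Let x = V_GS − 0.73. Then 118 x² + x − 12.87 = 0, giving x = 0.326 V (positive root), so V_GS = 1.06 V.
I_D = (V_DD − V_GS)/R = (13.6 − 1.06) / 30.9 = 0.406 mA.

I_D = 0.406 mA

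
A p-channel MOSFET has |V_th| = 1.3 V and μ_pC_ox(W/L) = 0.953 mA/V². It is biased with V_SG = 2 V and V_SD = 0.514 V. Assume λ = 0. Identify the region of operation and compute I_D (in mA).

Triode; I_D = 0.217 mA

V_ov = V_SG − |V_th| = 2 − 1.3 = 0.7 V.
Since V_SD = 0.514 V < V_ov = 0.7 V, the device is in the triode region.
I_D = k_p [V_ov · V_SD − ½ V_SD²] = 0.953 × [0.7 × 0.514 − 0.5 × 0.514²] = 0.217 mA.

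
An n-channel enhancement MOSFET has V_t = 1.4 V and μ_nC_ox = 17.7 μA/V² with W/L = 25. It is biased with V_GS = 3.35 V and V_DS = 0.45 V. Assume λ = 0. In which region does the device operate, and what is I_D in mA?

k_n = μ_nC_ox · (W/L) = 0.4425 mA/V².
V_ov = V_GS − V_t = 3.35 − 1.4 = 1.95 V.
Since V_DS = 0.45 V < V_ov = 1.95 V, the device is in the triode region.
I_D = k_n [V_ov · V_DS − ½ V_DS²] = 0.4425 × [1.95 × 0.45 − 0.5 × 0.45²] = 0.343 mA.

Triode; I_D = 0.343 mA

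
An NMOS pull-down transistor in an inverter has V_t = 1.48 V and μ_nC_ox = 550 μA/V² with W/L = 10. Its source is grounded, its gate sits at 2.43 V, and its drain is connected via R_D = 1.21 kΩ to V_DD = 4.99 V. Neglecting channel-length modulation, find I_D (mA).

V_GS = V_G = 2.43 V, so V_ov = 2.43 − 1.48 = 0.95 V.
k_n = μ_nC_ox · (W/L) = 5.5 mA/V².
Assume saturation: I_D = ½ k_n V_ov² = 0.5 × 5.5 × 0.95² = 2.48 mA, giving V_DS = V_DD − I_D R_D = 4.99 − 2.48 × 1.21 = 1.99 V.
V_DS = 1.99 V ≥ V_ov = 0.95 V, confirming saturation.

I_D = 2.48 mA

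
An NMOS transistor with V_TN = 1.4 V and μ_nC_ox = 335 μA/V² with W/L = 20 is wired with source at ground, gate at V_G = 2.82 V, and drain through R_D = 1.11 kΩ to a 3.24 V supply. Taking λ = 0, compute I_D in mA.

V_GS = V_G = 2.82 V, so V_ov = 2.82 − 1.4 = 1.42 V.
k_n = μ_nC_ox · (W/L) = 6.7 mA/V².
Assume saturation: I_D = ½ k_n V_ov² = 0.5 × 6.7 × 1.42² = 6.75 mA, giving V_DS = V_DD − I_D R_D = 3.24 − 6.75 × 1.11 = -4.26 V.
But -4.26 V < V_ov = 1.42 V, so the device is actually in triode.
In triode I_D = k_n[V_ov V_DS − ½ V_DS²] and I_D = (V_DD − V_DS)/R_D. Equating: 3.72 V_DS² − 11.56 V_DS + 3.24 = 0, giving V_DS = 0.311 V (the root below V_ov).
I_D = (3.24 − 0.311) / 1.11 = 2.64 mA.

I_D = 2.64 mA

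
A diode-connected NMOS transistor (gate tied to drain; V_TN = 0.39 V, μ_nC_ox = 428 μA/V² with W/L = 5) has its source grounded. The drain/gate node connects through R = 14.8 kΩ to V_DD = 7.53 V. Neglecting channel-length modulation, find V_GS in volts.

With gate tied to drain, V_GS = V_DS ≥ V_GS − V_TN, so the device is in saturation.
k_n = μ_nC_ox · (W/L) = 2.14 mA/V².
KCL at the drain: ½ k_n (V_GS − V_TN)² = (V_DD − V_GS)/R.
Let x = V_GS − 0.39. Then 15.8 x² + x − 7.14 = 0, giving x = 0.641 V (positive root), so V_GS = 1.03 V.
I_D = (V_DD − V_GS)/R = (7.53 − 1.03) / 14.8 = 0.439 mA.

V_GS = 1.03 V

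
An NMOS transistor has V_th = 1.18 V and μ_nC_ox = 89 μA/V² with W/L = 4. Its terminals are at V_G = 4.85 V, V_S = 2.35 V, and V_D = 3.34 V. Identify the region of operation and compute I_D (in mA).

V_GS = V_G − V_S = 4.85 − 2.35 = 2.5 V; V_DS = V_D − V_S = 3.34 − 2.35 = 0.99 V.
k_n = μ_nC_ox · (W/L) = 0.356 mA/V².
V_ov = V_GS − V_th = 2.5 − 1.18 = 1.32 V.
Since V_DS = 0.99 V < V_ov = 1.32 V, the device is in the triode region.
I_D = k_n [V_ov · V_DS − ½ V_DS²] = 0.356 × [1.32 × 0.99 − 0.5 × 0.99²] = 0.291 mA.

Triode; I_D = 0.291 mA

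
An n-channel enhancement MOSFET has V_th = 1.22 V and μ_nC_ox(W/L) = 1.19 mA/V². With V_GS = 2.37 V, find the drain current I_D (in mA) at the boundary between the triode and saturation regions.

At the boundary V_DS = V_ov = V_GS − V_th = 2.37 − 1.22 = 1.15 V.
I_D = ½ k_n V_ov² = 0.5 × 1.19 × 1.15² = 0.787 mA.

I_D = 0.787 mA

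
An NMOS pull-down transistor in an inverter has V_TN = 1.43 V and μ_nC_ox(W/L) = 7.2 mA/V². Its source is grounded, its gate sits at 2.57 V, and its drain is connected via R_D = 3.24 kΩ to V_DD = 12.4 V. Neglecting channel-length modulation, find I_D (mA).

I_D = 3.64 mA

V_GS = V_G = 2.57 V, so V_ov = 2.57 − 1.43 = 1.14 V.
Assume saturation: I_D = ½ k_n V_ov² = 0.5 × 7.2 × 1.14² = 4.68 mA, giving V_DS = V_DD − I_D R_D = 12.4 − 4.68 × 3.24 = -2.76 V.
But -2.76 V < V_ov = 1.14 V, so the device is actually in triode.
In triode I_D = k_n[V_ov V_DS − ½ V_DS²] and I_D = (V_DD − V_DS)/R_D. Equating: 11.7 V_DS² − 27.59 V_DS + 12.4 = 0, giving V_DS = 0.603 V (the root below V_ov).
I_D = (12.4 − 0.603) / 3.24 = 3.64 mA.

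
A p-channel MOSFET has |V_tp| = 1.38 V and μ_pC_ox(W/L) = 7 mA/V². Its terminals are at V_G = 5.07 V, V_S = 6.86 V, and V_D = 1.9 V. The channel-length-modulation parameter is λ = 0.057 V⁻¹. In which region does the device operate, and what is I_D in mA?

V_SG = V_S − V_G = 6.86 − 5.07 = 1.79 V; V_SD = V_S − V_D = 6.86 − 1.9 = 4.96 V.
V_ov = V_SG − |V_tp| = 1.79 − 1.38 = 0.41 V.
Since V_SD = 4.96 V ≥ V_ov = 0.41 V, the device is in saturation.
I_D = ½ k_p V_ov² (1 + λ V_SD) = 0.5 × 7 × 0.41² × (1 + 0.057 × 4.96) = 0.755 mA.

Saturation; I_D = 0.755 mA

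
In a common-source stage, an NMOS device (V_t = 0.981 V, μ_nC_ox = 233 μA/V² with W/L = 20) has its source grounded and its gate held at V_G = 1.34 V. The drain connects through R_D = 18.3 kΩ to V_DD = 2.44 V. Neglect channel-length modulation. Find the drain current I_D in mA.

V_GS = V_G = 1.34 V, so V_ov = 1.34 − 0.981 = 0.359 V.
k_n = μ_nC_ox · (W/L) = 4.66 mA/V².
Assume saturation: I_D = ½ k_n V_ov² = 0.5 × 4.66 × 0.359² = 0.3 mA, giving V_DS = V_DD − I_D R_D = 2.44 − 0.3 × 18.3 = -3.06 V.
But -3.06 V < V_ov = 0.359 V, so the device is actually in triode.
In triode I_D = k_n[V_ov V_DS − ½ V_DS²] and I_D = (V_DD − V_DS)/R_D. Equating: 42.6 V_DS² − 31.61 V_DS + 2.44 = 0, giving V_DS = 0.0875 V (the root below V_ov).
I_D = (2.44 − 0.0875) / 18.3 = 0.129 mA.

I_D = 0.129 mA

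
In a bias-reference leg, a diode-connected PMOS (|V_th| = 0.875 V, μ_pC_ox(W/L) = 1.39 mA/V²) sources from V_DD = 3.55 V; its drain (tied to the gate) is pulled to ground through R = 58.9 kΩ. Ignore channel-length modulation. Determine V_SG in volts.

V_SG = 1.12 V

With gate tied to drain, V_SG = V_SD ≥ V_SG − |V_th|, so the device is in saturation.
KCL at the drain: ½ k_p (V_SG − |V_th|)² = (V_DD − V_SG)/R.
Let x = V_SG − 0.875. Then 40.9 x² + x − 2.675 = 0, giving x = 0.244 V (positive root), so V_SG = 1.12 V.
I_D = (V_DD − V_SG)/R = (3.55 − 1.12) / 58.9 = 0.0413 mA.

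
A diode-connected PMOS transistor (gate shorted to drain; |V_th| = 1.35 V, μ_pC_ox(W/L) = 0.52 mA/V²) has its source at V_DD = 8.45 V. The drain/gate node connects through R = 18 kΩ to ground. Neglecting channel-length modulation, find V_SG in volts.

V_SG = 2.48 V

With gate tied to drain, V_SG = V_SD ≥ V_SG − |V_th|, so the device is in saturation.
KCL at the drain: ½ k_p (V_SG − |V_th|)² = (V_DD − V_SG)/R.
Let x = V_SG − 1.35. Then 4.68 x² + x − 7.1 = 0, giving x = 1.13 V (positive root), so V_SG = 2.48 V.
I_D = (V_DD − V_SG)/R = (8.45 − 2.48) / 18 = 0.332 mA.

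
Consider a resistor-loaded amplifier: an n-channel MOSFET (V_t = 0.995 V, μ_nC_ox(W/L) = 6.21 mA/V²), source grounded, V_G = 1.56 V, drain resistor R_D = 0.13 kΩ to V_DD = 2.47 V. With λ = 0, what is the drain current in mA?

I_D = 0.991 mA

V_GS = V_G = 1.56 V, so V_ov = 1.56 − 0.995 = 0.565 V.
Assume saturation: I_D = ½ k_n V_ov² = 0.5 × 6.21 × 0.565² = 0.991 mA, giving V_DS = V_DD − I_D R_D = 2.47 − 0.991 × 0.13 = 2.34 V.
V_DS = 2.34 V ≥ V_ov = 0.565 V, confirming saturation.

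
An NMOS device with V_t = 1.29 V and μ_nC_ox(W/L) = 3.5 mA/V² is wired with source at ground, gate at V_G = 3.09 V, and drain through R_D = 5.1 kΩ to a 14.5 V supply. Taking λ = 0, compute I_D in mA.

I_D = 2.74 mA

V_GS = V_G = 3.09 V, so V_ov = 3.09 − 1.29 = 1.8 V.
Assume saturation: I_D = ½ k_n V_ov² = 0.5 × 3.5 × 1.8² = 5.67 mA, giving V_DS = V_DD − I_D R_D = 14.5 − 5.67 × 5.1 = -14.4 V.
But -14.4 V < V_ov = 1.8 V, so the device is actually in triode.
In triode I_D = k_n[V_ov V_DS − ½ V_DS²] and I_D = (V_DD − V_DS)/R_D. Equating: 8.92 V_DS² − 33.13 V_DS + 14.5 = 0, giving V_DS = 0.507 V (the root below V_ov).
I_D = (14.5 − 0.507) / 5.1 = 2.74 mA.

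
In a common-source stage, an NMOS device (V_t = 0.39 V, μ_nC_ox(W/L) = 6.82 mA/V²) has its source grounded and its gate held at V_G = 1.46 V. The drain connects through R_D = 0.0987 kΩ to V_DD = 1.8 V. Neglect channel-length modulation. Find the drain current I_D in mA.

V_GS = V_G = 1.46 V, so V_ov = 1.46 − 0.39 = 1.07 V.
Assume saturation: I_D = ½ k_n V_ov² = 0.5 × 6.82 × 1.07² = 3.9 mA, giving V_DS = V_DD − I_D R_D = 1.8 − 3.9 × 0.0987 = 1.41 V.
V_DS = 1.41 V ≥ V_ov = 1.07 V, confirming saturation.

I_D = 3.90 mA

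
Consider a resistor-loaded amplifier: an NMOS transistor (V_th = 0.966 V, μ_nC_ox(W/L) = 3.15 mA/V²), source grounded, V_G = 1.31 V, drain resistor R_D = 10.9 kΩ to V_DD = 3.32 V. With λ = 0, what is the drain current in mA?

V_GS = V_G = 1.31 V, so V_ov = 1.31 − 0.966 = 0.344 V.
Assume saturation: I_D = ½ k_n V_ov² = 0.5 × 3.15 × 0.344² = 0.186 mA, giving V_DS = V_DD − I_D R_D = 3.32 − 0.186 × 10.9 = 1.29 V.
V_DS = 1.29 V ≥ V_ov = 0.344 V, confirming saturation.

I_D = 0.186 mA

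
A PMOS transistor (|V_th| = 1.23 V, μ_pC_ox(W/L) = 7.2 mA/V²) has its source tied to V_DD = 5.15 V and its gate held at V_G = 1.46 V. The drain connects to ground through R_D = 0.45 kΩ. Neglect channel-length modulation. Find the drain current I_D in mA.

I_D = 10.0 mA

V_SG = V_DD − V_G = 5.15 − 1.46 = 3.69 V, so V_ov = 3.69 − 1.23 = 2.46 V.
Assume saturation: I_D = ½ k_p V_ov² = 0.5 × 7.2 × 2.46² = 21.8 mA, giving V_SD = V_DD − I_D R_D = 5.15 − 21.8 × 0.45 = -4.65 V.
But -4.65 V < V_ov = 2.46 V, so the device is actually in triode.
In triode I_D = k_p[V_ov V_SD − ½ V_SD²] and I_D = (V_DD − V_SD)/R_D. Equating: 1.62 V_SD² − 8.97 V_SD + 5.15 = 0, giving V_SD = 0.651 V (the root below V_ov).
I_D = (5.15 − 0.651) / 0.45 = 10 mA.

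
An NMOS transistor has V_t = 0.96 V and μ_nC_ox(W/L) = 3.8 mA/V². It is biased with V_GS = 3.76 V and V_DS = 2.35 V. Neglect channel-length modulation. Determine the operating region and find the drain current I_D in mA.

V_ov = V_GS − V_t = 3.76 − 0.96 = 2.8 V.
Since V_DS = 2.35 V < V_ov = 2.8 V, the device is in the triode region.
I_D = k_n [V_ov · V_DS − ½ V_DS²] = 3.8 × [2.8 × 2.35 − 0.5 × 2.35²] = 14.5 mA.

Triode; I_D = 14.5 mA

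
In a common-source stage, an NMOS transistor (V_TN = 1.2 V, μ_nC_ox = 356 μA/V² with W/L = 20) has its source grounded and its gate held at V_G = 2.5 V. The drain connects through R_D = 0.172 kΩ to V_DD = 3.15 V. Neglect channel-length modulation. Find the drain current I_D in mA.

I_D = 6.02 mA

V_GS = V_G = 2.5 V, so V_ov = 2.5 − 1.2 = 1.3 V.
k_n = μ_nC_ox · (W/L) = 7.12 mA/V².
Assume saturation: I_D = ½ k_n V_ov² = 0.5 × 7.12 × 1.3² = 6.02 mA, giving V_DS = V_DD − I_D R_D = 3.15 − 6.02 × 0.172 = 2.12 V.
V_DS = 2.12 V ≥ V_ov = 1.3 V, confirming saturation.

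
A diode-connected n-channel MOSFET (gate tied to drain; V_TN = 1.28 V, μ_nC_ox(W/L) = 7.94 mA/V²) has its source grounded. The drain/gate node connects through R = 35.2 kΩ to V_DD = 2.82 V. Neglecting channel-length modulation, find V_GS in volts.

With gate tied to drain, V_GS = V_DS ≥ V_GS − V_TN, so the device is in saturation.
KCL at the drain: ½ k_n (V_GS − V_TN)² = (V_DD − V_GS)/R.
Let x = V_GS − 1.28. Then 140 x² + x − 1.54 = 0, giving x = 0.101 V (positive root), so V_GS = 1.38 V.
I_D = (V_DD − V_GS)/R = (2.82 − 1.38) / 35.2 = 0.0409 mA.

V_GS = 1.38 V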